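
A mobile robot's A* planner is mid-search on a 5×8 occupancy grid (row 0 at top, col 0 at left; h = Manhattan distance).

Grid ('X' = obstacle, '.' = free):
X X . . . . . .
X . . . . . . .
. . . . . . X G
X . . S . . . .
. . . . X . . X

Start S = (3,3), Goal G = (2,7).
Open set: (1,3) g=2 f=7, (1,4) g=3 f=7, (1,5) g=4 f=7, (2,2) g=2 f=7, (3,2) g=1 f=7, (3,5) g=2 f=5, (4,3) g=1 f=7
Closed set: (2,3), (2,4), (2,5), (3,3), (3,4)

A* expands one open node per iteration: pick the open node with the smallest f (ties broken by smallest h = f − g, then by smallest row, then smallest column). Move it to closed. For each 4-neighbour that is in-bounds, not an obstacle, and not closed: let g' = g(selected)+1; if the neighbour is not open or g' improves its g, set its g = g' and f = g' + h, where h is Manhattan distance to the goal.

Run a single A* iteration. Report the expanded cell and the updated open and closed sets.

step 1: expand (3,5) (f=5, h=3) → closed; open now [(1,3) g=2 f=7, (1,4) g=3 f=7, (1,5) g=4 f=7, (2,2) g=2 f=7, (3,2) g=1 f=7, (3,6) g=3 f=5, (4,3) g=1 f=7, (4,5) g=3 f=7]

expanded=(3,5); open=[(1,3) g=2 f=7, (1,4) g=3 f=7, (1,5) g=4 f=7, (2,2) g=2 f=7, (3,2) g=1 f=7, (3,6) g=3 f=5, (4,3) g=1 f=7, (4,5) g=3 f=7]; closed=[(2,3), (2,4), (2,5), (3,3), (3,4), (3,5)]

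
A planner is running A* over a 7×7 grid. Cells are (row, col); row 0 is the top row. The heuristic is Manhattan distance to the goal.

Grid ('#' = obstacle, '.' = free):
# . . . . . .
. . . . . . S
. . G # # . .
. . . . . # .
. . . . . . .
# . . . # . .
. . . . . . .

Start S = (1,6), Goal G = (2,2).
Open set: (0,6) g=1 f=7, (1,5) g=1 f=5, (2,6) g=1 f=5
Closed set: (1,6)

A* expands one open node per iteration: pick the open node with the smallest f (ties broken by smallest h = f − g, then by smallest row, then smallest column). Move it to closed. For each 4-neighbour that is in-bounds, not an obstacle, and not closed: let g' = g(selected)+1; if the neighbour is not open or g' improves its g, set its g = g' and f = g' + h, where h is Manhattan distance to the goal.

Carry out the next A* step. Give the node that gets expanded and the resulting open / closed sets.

expanded=(1,5); open=[(0,5) g=2 f=7, (0,6) g=1 f=7, (1,4) g=2 f=5, (2,5) g=2 f=5, (2,6) g=1 f=5]; closed=[(1,5), (1,6)]

step 1: expand (1,5) (f=5, h=4) → closed; open now [(0,5) g=2 f=7, (0,6) g=1 f=7, (1,4) g=2 f=5, (2,5) g=2 f=5, (2,6) g=1 f=5]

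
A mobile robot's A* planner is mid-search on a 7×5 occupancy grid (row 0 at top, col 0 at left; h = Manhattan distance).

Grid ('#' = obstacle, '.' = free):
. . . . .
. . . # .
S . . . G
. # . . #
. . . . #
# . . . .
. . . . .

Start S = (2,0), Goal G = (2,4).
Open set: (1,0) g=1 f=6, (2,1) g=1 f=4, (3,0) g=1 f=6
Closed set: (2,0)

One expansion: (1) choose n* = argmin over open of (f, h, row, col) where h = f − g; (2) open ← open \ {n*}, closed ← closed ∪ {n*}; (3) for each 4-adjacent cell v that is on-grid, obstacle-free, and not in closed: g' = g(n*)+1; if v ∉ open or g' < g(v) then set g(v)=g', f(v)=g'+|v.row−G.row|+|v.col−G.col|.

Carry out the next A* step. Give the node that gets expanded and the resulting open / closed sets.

expanded=(2,1); open=[(1,0) g=1 f=6, (1,1) g=2 f=6, (2,2) g=2 f=4, (3,0) g=1 f=6]; closed=[(2,0), (2,1)]

step 1: expand (2,1) (f=4, h=3) → closed; open now [(1,0) g=1 f=6, (1,1) g=2 f=6, (2,2) g=2 f=4, (3,0) g=1 f=6]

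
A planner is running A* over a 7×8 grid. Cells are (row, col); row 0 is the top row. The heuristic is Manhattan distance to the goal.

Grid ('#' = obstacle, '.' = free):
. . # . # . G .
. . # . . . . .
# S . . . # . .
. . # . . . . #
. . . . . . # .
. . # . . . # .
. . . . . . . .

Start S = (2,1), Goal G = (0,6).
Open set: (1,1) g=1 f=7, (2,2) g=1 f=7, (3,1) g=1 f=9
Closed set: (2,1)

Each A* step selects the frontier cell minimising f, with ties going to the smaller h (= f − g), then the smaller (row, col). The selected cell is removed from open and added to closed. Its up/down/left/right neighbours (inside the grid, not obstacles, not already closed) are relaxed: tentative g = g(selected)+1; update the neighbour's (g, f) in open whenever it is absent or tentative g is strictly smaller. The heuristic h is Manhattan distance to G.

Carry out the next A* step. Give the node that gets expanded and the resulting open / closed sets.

expanded=(1,1); open=[(0,1) g=2 f=7, (1,0) g=2 f=9, (2,2) g=1 f=7, (3,1) g=1 f=9]; closed=[(1,1), (2,1)]

step 1: expand (1,1) (f=7, h=6) → closed; open now [(0,1) g=2 f=7, (1,0) g=2 f=9, (2,2) g=1 f=7, (3,1) g=1 f=9]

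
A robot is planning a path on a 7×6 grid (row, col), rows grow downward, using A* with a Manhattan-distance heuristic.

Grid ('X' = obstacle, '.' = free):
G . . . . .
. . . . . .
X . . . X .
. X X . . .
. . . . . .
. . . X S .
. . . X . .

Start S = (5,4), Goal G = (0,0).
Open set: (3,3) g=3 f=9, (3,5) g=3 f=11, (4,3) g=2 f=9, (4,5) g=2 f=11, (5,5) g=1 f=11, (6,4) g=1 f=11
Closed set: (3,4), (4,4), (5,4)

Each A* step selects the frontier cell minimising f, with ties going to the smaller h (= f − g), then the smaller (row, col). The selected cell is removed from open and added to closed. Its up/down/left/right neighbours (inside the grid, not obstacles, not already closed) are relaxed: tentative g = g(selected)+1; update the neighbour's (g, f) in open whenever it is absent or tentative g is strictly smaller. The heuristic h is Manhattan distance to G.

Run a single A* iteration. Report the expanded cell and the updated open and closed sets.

expanded=(3,3); open=[(2,3) g=4 f=9, (3,5) g=3 f=11, (4,3) g=2 f=9, (4,5) g=2 f=11, (5,5) g=1 f=11, (6,4) g=1 f=11]; closed=[(3,3), (3,4), (4,4), (5,4)]

step 1: expand (3,3) (f=9, h=6) → closed; open now [(2,3) g=4 f=9, (3,5) g=3 f=11, (4,3) g=2 f=9, (4,5) g=2 f=11, (5,5) g=1 f=11, (6,4) g=1 f=11]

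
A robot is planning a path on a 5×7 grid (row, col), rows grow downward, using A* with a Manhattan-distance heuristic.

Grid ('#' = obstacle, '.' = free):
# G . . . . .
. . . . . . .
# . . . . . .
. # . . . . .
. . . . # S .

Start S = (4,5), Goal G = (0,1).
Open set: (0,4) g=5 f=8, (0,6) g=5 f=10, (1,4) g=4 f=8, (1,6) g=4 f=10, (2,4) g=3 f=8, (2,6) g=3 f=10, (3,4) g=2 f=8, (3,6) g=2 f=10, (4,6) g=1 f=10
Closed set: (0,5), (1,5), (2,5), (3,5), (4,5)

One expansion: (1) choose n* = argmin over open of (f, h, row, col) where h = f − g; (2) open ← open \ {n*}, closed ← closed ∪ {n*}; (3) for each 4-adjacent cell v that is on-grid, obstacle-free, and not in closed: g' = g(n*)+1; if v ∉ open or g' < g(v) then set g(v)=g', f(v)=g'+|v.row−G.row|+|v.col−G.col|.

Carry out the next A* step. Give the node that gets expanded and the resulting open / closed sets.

step 1: expand (0,4) (f=8, h=3) → closed; open now [(0,3) g=6 f=8, (0,6) g=5 f=10, (1,4) g=4 f=8, (1,6) g=4 f=10, (2,4) g=3 f=8, (2,6) g=3 f=10, (3,4) g=2 f=8, (3,6) g=2 f=10, (4,6) g=1 f=10]

expanded=(0,4); open=[(0,3) g=6 f=8, (0,6) g=5 f=10, (1,4) g=4 f=8, (1,6) g=4 f=10, (2,4) g=3 f=8, (2,6) g=3 f=10, (3,4) g=2 f=8, (3,6) g=2 f=10, (4,6) g=1 f=10]; closed=[(0,4), (0,5), (1,5), (2,5), (3,5), (4,5)]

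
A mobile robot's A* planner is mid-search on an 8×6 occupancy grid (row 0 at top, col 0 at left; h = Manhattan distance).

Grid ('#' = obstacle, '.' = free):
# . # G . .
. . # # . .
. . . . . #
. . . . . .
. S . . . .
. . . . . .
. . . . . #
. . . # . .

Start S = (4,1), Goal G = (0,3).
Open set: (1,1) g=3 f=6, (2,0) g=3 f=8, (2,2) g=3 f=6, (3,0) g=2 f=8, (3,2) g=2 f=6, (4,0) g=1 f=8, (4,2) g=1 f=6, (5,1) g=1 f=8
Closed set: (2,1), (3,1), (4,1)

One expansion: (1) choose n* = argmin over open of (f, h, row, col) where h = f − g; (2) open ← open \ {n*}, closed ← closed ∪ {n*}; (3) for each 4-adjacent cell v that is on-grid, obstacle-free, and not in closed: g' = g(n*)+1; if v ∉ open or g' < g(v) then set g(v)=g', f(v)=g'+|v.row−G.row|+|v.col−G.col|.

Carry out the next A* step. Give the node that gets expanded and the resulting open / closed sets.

expanded=(1,1); open=[(0,1) g=4 f=6, (1,0) g=4 f=8, (2,0) g=3 f=8, (2,2) g=3 f=6, (3,0) g=2 f=8, (3,2) g=2 f=6, (4,0) g=1 f=8, (4,2) g=1 f=6, (5,1) g=1 f=8]; closed=[(1,1), (2,1), (3,1), (4,1)]

step 1: expand (1,1) (f=6, h=3) → closed; open now [(0,1) g=4 f=6, (1,0) g=4 f=8, (2,0) g=3 f=8, (2,2) g=3 f=6, (3,0) g=2 f=8, (3,2) g=2 f=6, (4,0) g=1 f=8, (4,2) g=1 f=6, (5,1) g=1 f=8]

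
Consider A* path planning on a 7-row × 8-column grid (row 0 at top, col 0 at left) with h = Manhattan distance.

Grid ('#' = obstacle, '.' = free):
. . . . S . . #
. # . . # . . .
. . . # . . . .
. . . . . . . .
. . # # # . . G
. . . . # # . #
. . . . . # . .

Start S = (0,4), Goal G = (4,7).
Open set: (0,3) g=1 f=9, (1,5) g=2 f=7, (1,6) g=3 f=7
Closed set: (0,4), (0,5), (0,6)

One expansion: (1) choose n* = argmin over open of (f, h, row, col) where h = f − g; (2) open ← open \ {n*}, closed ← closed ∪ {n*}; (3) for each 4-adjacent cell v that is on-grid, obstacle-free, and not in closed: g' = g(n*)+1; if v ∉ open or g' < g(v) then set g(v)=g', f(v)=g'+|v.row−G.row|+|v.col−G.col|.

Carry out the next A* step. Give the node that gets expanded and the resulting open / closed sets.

step 1: expand (1,6) (f=7, h=4) → closed; open now [(0,3) g=1 f=9, (1,5) g=2 f=7, (1,7) g=4 f=7, (2,6) g=4 f=7]

expanded=(1,6); open=[(0,3) g=1 f=9, (1,5) g=2 f=7, (1,7) g=4 f=7, (2,6) g=4 f=7]; closed=[(0,4), (0,5), (0,6), (1,6)]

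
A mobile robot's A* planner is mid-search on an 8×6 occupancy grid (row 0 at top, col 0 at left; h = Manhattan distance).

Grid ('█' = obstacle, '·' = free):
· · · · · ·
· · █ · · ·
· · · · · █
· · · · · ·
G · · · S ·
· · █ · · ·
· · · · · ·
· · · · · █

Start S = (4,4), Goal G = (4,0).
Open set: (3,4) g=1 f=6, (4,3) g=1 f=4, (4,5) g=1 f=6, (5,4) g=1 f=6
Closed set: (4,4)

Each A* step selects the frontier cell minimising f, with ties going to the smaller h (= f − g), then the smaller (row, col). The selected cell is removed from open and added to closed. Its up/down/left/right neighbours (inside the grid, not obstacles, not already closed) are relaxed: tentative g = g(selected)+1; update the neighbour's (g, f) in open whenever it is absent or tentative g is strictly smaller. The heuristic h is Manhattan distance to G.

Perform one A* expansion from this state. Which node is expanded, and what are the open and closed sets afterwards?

expanded=(4,3); open=[(3,3) g=2 f=6, (3,4) g=1 f=6, (4,2) g=2 f=4, (4,5) g=1 f=6, (5,3) g=2 f=6, (5,4) g=1 f=6]; closed=[(4,3), (4,4)]

step 1: expand (4,3) (f=4, h=3) → closed; open now [(3,3) g=2 f=6, (3,4) g=1 f=6, (4,2) g=2 f=4, (4,5) g=1 f=6, (5,3) g=2 f=6, (5,4) g=1 f=6]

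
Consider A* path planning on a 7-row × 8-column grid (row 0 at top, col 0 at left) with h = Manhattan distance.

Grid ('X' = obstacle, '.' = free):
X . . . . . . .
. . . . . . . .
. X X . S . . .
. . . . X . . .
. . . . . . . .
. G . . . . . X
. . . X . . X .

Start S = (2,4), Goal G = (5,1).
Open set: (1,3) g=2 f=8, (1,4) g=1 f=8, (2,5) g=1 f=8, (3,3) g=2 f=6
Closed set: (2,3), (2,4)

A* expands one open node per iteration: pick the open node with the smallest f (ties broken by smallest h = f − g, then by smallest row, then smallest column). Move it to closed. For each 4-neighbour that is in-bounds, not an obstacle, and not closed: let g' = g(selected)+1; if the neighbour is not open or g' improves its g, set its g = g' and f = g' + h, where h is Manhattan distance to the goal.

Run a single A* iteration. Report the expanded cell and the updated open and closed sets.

step 1: expand (3,3) (f=6, h=4) → closed; open now [(1,3) g=2 f=8, (1,4) g=1 f=8, (2,5) g=1 f=8, (3,2) g=3 f=6, (4,3) g=3 f=6]

expanded=(3,3); open=[(1,3) g=2 f=8, (1,4) g=1 f=8, (2,5) g=1 f=8, (3,2) g=3 f=6, (4,3) g=3 f=6]; closed=[(2,3), (2,4), (3,3)]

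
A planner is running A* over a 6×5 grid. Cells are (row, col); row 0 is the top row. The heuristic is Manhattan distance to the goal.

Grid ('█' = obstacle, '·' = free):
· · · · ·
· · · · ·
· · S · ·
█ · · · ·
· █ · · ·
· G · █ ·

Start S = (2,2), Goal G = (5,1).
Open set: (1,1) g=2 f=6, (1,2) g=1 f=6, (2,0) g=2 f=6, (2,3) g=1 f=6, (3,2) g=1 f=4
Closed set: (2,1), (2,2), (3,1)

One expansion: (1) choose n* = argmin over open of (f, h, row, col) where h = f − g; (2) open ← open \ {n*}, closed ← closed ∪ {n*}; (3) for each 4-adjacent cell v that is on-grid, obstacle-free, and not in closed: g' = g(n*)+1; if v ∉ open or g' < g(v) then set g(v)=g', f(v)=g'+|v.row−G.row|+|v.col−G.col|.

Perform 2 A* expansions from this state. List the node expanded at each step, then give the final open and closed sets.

order=[(3,2) → (4,2)]; open=[(1,1) g=2 f=6, (1,2) g=1 f=6, (2,0) g=2 f=6, (2,3) g=1 f=6, (3,3) g=2 f=6, (4,3) g=3 f=6, (5,2) g=3 f=4]; closed=[(2,1), (2,2), (3,1), (3,2), (4,2)]

step 1: expand (3,2) (f=4, h=3) → closed; open now [(1,1) g=2 f=6, (1,2) g=1 f=6, (2,0) g=2 f=6, (2,3) g=1 f=6, (3,3) g=2 f=6, (4,2) g=2 f=4]
step 2: expand (4,2) (f=4, h=2) → closed; open now [(1,1) g=2 f=6, (1,2) g=1 f=6, (2,0) g=2 f=6, (2,3) g=1 f=6, (3,3) g=2 f=6, (4,3) g=3 f=6, (5,2) g=3 f=4]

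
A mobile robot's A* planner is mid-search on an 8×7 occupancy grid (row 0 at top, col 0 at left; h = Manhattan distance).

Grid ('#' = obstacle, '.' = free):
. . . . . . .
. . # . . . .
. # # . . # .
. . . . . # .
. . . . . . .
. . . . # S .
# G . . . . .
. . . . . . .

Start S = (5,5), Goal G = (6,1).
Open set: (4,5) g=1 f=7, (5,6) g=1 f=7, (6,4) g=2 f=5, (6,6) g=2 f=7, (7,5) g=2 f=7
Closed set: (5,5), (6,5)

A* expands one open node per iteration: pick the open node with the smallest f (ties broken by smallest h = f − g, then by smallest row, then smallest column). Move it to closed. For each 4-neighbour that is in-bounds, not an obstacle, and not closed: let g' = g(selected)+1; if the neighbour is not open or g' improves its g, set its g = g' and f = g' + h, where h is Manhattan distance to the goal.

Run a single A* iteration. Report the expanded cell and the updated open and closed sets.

step 1: expand (6,4) (f=5, h=3) → closed; open now [(4,5) g=1 f=7, (5,6) g=1 f=7, (6,3) g=3 f=5, (6,6) g=2 f=7, (7,4) g=3 f=7, (7,5) g=2 f=7]

expanded=(6,4); open=[(4,5) g=1 f=7, (5,6) g=1 f=7, (6,3) g=3 f=5, (6,6) g=2 f=7, (7,4) g=3 f=7, (7,5) g=2 f=7]; closed=[(5,5), (6,4), (6,5)]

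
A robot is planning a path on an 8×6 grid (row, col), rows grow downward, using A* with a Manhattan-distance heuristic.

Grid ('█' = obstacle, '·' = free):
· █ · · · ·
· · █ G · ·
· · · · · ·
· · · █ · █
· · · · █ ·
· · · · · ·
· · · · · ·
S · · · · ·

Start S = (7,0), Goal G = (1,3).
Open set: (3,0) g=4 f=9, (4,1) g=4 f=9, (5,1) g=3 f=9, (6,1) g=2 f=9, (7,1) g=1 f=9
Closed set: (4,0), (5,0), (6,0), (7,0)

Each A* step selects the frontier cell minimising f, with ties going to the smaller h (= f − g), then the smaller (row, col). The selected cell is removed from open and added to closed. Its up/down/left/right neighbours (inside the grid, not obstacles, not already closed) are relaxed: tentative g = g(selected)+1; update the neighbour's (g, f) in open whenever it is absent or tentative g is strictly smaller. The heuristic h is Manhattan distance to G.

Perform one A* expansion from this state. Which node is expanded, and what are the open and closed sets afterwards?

expanded=(3,0); open=[(2,0) g=5 f=9, (3,1) g=5 f=9, (4,1) g=4 f=9, (5,1) g=3 f=9, (6,1) g=2 f=9, (7,1) g=1 f=9]; closed=[(3,0), (4,0), (5,0), (6,0), (7,0)]

step 1: expand (3,0) (f=9, h=5) → closed; open now [(2,0) g=5 f=9, (3,1) g=5 f=9, (4,1) g=4 f=9, (5,1) g=3 f=9, (6,1) g=2 f=9, (7,1) g=1 f=9]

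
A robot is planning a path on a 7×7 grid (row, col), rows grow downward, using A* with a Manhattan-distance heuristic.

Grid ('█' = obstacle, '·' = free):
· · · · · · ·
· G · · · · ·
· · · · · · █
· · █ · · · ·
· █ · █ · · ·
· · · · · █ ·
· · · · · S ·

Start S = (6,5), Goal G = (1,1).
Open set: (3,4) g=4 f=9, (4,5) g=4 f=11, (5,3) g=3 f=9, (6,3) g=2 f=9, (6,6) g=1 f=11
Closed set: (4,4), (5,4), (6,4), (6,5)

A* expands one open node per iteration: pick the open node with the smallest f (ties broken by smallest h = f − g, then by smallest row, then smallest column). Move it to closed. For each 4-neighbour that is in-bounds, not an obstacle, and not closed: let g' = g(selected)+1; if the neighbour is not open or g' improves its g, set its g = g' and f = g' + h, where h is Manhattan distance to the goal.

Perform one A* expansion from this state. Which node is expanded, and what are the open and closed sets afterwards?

expanded=(3,4); open=[(2,4) g=5 f=9, (3,3) g=5 f=9, (3,5) g=5 f=11, (4,5) g=4 f=11, (5,3) g=3 f=9, (6,3) g=2 f=9, (6,6) g=1 f=11]; closed=[(3,4), (4,4), (5,4), (6,4), (6,5)]

step 1: expand (3,4) (f=9, h=5) → closed; open now [(2,4) g=5 f=9, (3,3) g=5 f=9, (3,5) g=5 f=11, (4,5) g=4 f=11, (5,3) g=3 f=9, (6,3) g=2 f=9, (6,6) g=1 f=11]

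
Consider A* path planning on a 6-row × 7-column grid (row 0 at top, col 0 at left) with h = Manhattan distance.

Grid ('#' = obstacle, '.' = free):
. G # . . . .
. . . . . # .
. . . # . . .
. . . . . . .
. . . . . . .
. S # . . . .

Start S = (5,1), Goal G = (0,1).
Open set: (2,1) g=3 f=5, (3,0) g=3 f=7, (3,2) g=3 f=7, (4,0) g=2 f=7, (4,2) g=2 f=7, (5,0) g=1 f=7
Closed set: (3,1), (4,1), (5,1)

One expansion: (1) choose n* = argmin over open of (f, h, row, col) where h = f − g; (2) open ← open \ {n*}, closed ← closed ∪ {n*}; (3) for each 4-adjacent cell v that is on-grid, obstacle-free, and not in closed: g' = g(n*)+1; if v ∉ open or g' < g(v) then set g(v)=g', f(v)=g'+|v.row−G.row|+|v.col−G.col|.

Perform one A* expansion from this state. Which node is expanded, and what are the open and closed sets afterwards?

step 1: expand (2,1) (f=5, h=2) → closed; open now [(1,1) g=4 f=5, (2,0) g=4 f=7, (2,2) g=4 f=7, (3,0) g=3 f=7, (3,2) g=3 f=7, (4,0) g=2 f=7, (4,2) g=2 f=7, (5,0) g=1 f=7]

expanded=(2,1); open=[(1,1) g=4 f=5, (2,0) g=4 f=7, (2,2) g=4 f=7, (3,0) g=3 f=7, (3,2) g=3 f=7, (4,0) g=2 f=7, (4,2) g=2 f=7, (5,0) g=1 f=7]; closed=[(2,1), (3,1), (4,1), (5,1)]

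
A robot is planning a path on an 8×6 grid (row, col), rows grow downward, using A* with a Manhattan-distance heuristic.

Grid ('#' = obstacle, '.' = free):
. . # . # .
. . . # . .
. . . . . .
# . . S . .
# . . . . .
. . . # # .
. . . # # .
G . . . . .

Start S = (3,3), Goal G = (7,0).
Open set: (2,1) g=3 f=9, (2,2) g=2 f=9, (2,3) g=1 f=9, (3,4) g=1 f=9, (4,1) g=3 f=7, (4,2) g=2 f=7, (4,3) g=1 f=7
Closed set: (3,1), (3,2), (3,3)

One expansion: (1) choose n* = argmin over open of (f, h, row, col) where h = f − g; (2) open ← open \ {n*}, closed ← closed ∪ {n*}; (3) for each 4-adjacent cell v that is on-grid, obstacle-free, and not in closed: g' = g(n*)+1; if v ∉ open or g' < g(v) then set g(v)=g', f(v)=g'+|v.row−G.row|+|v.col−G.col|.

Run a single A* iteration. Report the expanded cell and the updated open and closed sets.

step 1: expand (4,1) (f=7, h=4) → closed; open now [(2,1) g=3 f=9, (2,2) g=2 f=9, (2,3) g=1 f=9, (3,4) g=1 f=9, (4,2) g=2 f=7, (4,3) g=1 f=7, (5,1) g=4 f=7]

expanded=(4,1); open=[(2,1) g=3 f=9, (2,2) g=2 f=9, (2,3) g=1 f=9, (3,4) g=1 f=9, (4,2) g=2 f=7, (4,3) g=1 f=7, (5,1) g=4 f=7]; closed=[(3,1), (3,2), (3,3), (4,1)]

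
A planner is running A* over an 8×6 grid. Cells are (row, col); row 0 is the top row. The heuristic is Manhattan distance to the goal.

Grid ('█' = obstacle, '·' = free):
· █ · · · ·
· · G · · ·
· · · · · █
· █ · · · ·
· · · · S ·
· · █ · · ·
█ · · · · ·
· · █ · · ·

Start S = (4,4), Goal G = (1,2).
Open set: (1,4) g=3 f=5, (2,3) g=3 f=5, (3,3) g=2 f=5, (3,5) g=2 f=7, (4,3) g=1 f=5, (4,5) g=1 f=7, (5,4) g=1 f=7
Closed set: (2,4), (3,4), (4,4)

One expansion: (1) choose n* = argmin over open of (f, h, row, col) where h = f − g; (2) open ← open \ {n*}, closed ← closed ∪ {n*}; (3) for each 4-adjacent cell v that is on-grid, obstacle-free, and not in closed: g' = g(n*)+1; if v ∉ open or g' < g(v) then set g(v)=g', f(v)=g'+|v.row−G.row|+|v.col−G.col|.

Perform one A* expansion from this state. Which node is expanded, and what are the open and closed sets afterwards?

expanded=(1,4); open=[(0,4) g=4 f=7, (1,3) g=4 f=5, (1,5) g=4 f=7, (2,3) g=3 f=5, (3,3) g=2 f=5, (3,5) g=2 f=7, (4,3) g=1 f=5, (4,5) g=1 f=7, (5,4) g=1 f=7]; closed=[(1,4), (2,4), (3,4), (4,4)]

step 1: expand (1,4) (f=5, h=2) → closed; open now [(0,4) g=4 f=7, (1,3) g=4 f=5, (1,5) g=4 f=7, (2,3) g=3 f=5, (3,3) g=2 f=5, (3,5) g=2 f=7, (4,3) g=1 f=5, (4,5) g=1 f=7, (5,4) g=1 f=7]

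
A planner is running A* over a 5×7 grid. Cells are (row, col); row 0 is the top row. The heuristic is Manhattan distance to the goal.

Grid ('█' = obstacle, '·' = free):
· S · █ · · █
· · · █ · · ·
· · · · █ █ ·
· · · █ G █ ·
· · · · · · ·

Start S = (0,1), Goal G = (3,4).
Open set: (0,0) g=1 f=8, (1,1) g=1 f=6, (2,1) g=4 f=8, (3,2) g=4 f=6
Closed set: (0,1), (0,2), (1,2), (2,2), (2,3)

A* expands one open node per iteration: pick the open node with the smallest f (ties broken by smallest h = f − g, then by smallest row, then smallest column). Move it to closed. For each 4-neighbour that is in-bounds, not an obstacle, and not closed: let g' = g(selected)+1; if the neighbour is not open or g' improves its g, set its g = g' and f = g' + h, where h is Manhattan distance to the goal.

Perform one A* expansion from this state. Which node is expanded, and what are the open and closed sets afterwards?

expanded=(3,2); open=[(0,0) g=1 f=8, (1,1) g=1 f=6, (2,1) g=4 f=8, (3,1) g=5 f=8, (4,2) g=5 f=8]; closed=[(0,1), (0,2), (1,2), (2,2), (2,3), (3,2)]

step 1: expand (3,2) (f=6, h=2) → closed; open now [(0,0) g=1 f=8, (1,1) g=1 f=6, (2,1) g=4 f=8, (3,1) g=5 f=8, (4,2) g=5 f=8]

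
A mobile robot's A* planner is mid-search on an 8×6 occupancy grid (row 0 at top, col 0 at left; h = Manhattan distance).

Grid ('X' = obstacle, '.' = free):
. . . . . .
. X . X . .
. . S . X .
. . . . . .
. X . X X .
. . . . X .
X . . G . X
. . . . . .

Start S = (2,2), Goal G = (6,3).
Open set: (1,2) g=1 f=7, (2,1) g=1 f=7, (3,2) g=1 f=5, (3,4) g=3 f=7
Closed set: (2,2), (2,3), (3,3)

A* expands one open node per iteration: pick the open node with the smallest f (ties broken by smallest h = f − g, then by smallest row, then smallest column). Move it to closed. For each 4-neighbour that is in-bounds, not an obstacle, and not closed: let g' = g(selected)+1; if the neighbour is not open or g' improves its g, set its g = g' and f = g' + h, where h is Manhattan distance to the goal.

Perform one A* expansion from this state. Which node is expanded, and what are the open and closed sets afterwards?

step 1: expand (3,2) (f=5, h=4) → closed; open now [(1,2) g=1 f=7, (2,1) g=1 f=7, (3,1) g=2 f=7, (3,4) g=3 f=7, (4,2) g=2 f=5]

expanded=(3,2); open=[(1,2) g=1 f=7, (2,1) g=1 f=7, (3,1) g=2 f=7, (3,4) g=3 f=7, (4,2) g=2 f=5]; closed=[(2,2), (2,3), (3,2), (3,3)]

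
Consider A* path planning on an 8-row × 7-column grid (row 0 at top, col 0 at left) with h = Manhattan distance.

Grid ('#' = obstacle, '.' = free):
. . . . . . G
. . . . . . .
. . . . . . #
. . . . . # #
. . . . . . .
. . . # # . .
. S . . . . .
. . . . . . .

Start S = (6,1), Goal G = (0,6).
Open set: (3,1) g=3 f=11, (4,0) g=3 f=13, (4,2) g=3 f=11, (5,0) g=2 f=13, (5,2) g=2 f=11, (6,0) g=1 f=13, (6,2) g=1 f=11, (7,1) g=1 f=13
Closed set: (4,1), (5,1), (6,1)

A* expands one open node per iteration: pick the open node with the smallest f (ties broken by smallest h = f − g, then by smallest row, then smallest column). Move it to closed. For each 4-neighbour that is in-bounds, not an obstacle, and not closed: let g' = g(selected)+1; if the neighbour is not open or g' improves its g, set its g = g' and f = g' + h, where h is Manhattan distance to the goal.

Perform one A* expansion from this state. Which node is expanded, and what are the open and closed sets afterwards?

expanded=(3,1); open=[(2,1) g=4 f=11, (3,0) g=4 f=13, (3,2) g=4 f=11, (4,0) g=3 f=13, (4,2) g=3 f=11, (5,0) g=2 f=13, (5,2) g=2 f=11, (6,0) g=1 f=13, (6,2) g=1 f=11, (7,1) g=1 f=13]; closed=[(3,1), (4,1), (5,1), (6,1)]

step 1: expand (3,1) (f=11, h=8) → closed; open now [(2,1) g=4 f=11, (3,0) g=4 f=13, (3,2) g=4 f=11, (4,0) g=3 f=13, (4,2) g=3 f=11, (5,0) g=2 f=13, (5,2) g=2 f=11, (6,0) g=1 f=13, (6,2) g=1 f=11, (7,1) g=1 f=13]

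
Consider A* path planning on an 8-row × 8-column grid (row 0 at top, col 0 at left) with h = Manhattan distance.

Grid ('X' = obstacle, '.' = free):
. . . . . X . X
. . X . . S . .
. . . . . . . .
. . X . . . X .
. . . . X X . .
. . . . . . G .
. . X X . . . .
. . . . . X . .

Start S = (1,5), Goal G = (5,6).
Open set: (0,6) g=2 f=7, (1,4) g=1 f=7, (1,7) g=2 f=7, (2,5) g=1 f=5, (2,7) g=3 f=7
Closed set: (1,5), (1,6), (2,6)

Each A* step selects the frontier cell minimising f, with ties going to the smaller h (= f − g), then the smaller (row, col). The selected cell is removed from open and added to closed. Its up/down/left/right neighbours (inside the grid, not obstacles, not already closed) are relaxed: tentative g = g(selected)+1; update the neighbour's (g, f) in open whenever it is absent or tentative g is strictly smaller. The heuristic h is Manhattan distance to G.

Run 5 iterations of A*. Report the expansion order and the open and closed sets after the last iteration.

step 1: expand (2,5) (f=5, h=4) → closed; open now [(0,6) g=2 f=7, (1,4) g=1 f=7, (1,7) g=2 f=7, (2,4) g=2 f=7, (2,7) g=3 f=7, (3,5) g=2 f=5]
step 2: expand (3,5) (f=5, h=3) → closed; open now [(0,6) g=2 f=7, (1,4) g=1 f=7, (1,7) g=2 f=7, (2,4) g=2 f=7, (2,7) g=3 f=7, (3,4) g=3 f=7]
step 3: expand (2,7) (f=7, h=4) → closed; open now [(0,6) g=2 f=7, (1,4) g=1 f=7, (1,7) g=2 f=7, (2,4) g=2 f=7, (3,4) g=3 f=7, (3,7) g=4 f=7]
step 4: expand (3,7) (f=7, h=3) → closed; open now [(0,6) g=2 f=7, (1,4) g=1 f=7, (1,7) g=2 f=7, (2,4) g=2 f=7, (3,4) g=3 f=7, (4,7) g=5 f=7]
step 5: expand (4,7) (f=7, h=2) → closed; open now [(0,6) g=2 f=7, (1,4) g=1 f=7, (1,7) g=2 f=7, (2,4) g=2 f=7, (3,4) g=3 f=7, (4,6) g=6 f=7, (5,7) g=6 f=7]

order=[(2,5) → (3,5) → (2,7) → (3,7) → (4,7)]; open=[(0,6) g=2 f=7, (1,4) g=1 f=7, (1,7) g=2 f=7, (2,4) g=2 f=7, (3,4) g=3 f=7, (4,6) g=6 f=7, (5,7) g=6 f=7]; closed=[(1,5), (1,6), (2,5), (2,6), (2,7), (3,5), (3,7), (4,7)]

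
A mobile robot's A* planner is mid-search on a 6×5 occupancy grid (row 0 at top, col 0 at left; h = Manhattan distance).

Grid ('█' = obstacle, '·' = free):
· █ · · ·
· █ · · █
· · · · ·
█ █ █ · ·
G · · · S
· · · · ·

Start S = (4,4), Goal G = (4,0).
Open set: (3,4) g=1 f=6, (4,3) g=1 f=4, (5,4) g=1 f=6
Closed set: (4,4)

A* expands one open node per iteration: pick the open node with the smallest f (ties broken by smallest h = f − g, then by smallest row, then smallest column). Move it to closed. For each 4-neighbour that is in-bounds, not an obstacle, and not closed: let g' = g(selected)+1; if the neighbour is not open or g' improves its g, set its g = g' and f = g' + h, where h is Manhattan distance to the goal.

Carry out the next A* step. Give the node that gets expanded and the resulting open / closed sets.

step 1: expand (4,3) (f=4, h=3) → closed; open now [(3,3) g=2 f=6, (3,4) g=1 f=6, (4,2) g=2 f=4, (5,3) g=2 f=6, (5,4) g=1 f=6]

expanded=(4,3); open=[(3,3) g=2 f=6, (3,4) g=1 f=6, (4,2) g=2 f=4, (5,3) g=2 f=6, (5,4) g=1 f=6]; closed=[(4,3), (4,4)]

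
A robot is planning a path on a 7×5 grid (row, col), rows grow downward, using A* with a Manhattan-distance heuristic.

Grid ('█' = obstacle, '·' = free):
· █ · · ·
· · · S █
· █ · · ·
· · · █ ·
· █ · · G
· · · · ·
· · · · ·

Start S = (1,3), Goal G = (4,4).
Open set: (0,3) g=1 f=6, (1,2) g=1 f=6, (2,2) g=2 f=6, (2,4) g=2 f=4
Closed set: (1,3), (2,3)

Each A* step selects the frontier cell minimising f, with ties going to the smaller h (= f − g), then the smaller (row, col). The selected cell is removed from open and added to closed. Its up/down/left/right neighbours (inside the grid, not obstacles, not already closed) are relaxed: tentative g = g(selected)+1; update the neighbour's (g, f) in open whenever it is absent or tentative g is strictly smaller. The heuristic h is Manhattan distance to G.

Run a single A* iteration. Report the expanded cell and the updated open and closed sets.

expanded=(2,4); open=[(0,3) g=1 f=6, (1,2) g=1 f=6, (2,2) g=2 f=6, (3,4) g=3 f=4]; closed=[(1,3), (2,3), (2,4)]

step 1: expand (2,4) (f=4, h=2) → closed; open now [(0,3) g=1 f=6, (1,2) g=1 f=6, (2,2) g=2 f=6, (3,4) g=3 f=4]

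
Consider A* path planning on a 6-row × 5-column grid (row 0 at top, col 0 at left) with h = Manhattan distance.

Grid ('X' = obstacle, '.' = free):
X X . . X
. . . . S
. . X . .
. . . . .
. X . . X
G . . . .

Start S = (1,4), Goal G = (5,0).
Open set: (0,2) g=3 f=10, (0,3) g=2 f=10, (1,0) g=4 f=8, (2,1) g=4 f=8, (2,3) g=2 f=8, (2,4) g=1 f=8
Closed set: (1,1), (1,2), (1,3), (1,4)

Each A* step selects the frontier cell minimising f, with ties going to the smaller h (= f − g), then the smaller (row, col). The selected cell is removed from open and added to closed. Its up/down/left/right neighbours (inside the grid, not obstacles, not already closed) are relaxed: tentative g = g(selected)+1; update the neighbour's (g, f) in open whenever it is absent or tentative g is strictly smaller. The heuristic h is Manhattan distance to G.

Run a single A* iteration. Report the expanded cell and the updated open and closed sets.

expanded=(1,0); open=[(0,2) g=3 f=10, (0,3) g=2 f=10, (2,0) g=5 f=8, (2,1) g=4 f=8, (2,3) g=2 f=8, (2,4) g=1 f=8]; closed=[(1,0), (1,1), (1,2), (1,3), (1,4)]

step 1: expand (1,0) (f=8, h=4) → closed; open now [(0,2) g=3 f=10, (0,3) g=2 f=10, (2,0) g=5 f=8, (2,1) g=4 f=8, (2,3) g=2 f=8, (2,4) g=1 f=8]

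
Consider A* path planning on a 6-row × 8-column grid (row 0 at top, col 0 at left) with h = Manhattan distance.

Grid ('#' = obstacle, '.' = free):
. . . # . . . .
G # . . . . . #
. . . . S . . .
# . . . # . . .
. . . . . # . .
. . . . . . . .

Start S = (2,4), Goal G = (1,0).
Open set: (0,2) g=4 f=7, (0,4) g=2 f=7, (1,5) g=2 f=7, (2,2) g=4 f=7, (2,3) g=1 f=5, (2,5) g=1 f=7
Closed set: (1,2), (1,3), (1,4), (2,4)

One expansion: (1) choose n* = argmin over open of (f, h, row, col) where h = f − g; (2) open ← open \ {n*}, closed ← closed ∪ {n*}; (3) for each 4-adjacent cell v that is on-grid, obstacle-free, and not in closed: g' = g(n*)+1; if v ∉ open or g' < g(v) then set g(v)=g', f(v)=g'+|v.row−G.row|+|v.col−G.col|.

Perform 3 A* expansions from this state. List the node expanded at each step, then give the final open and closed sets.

order=[(2,3) → (2,2) → (2,1)]; open=[(0,2) g=4 f=7, (0,4) g=2 f=7, (1,5) g=2 f=7, (2,0) g=4 f=5, (2,5) g=1 f=7, (3,1) g=4 f=7, (3,2) g=3 f=7, (3,3) g=2 f=7]; closed=[(1,2), (1,3), (1,4), (2,1), (2,2), (2,3), (2,4)]

step 1: expand (2,3) (f=5, h=4) → closed; open now [(0,2) g=4 f=7, (0,4) g=2 f=7, (1,5) g=2 f=7, (2,2) g=2 f=5, (2,5) g=1 f=7, (3,3) g=2 f=7]
step 2: expand (2,2) (f=5, h=3) → closed; open now [(0,2) g=4 f=7, (0,4) g=2 f=7, (1,5) g=2 f=7, (2,1) g=3 f=5, (2,5) g=1 f=7, (3,2) g=3 f=7, (3,3) g=2 f=7]
step 3: expand (2,1) (f=5, h=2) → closed; open now [(0,2) g=4 f=7, (0,4) g=2 f=7, (1,5) g=2 f=7, (2,0) g=4 f=5, (2,5) g=1 f=7, (3,1) g=4 f=7, (3,2) g=3 f=7, (3,3) g=2 f=7]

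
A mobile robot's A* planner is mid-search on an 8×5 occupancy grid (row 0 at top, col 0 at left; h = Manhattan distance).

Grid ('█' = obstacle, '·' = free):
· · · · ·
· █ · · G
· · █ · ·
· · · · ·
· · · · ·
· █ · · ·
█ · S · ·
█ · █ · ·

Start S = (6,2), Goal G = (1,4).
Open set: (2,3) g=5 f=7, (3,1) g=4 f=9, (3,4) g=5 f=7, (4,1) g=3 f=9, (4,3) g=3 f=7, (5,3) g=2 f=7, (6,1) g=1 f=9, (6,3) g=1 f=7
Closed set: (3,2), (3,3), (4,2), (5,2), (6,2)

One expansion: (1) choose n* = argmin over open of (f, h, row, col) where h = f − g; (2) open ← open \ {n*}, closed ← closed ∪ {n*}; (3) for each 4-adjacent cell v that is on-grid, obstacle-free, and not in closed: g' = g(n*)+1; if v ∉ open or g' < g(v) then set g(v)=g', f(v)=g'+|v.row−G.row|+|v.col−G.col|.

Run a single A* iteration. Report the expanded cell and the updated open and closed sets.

step 1: expand (2,3) (f=7, h=2) → closed; open now [(1,3) g=6 f=7, (2,4) g=6 f=7, (3,1) g=4 f=9, (3,4) g=5 f=7, (4,1) g=3 f=9, (4,3) g=3 f=7, (5,3) g=2 f=7, (6,1) g=1 f=9, (6,3) g=1 f=7]

expanded=(2,3); open=[(1,3) g=6 f=7, (2,4) g=6 f=7, (3,1) g=4 f=9, (3,4) g=5 f=7, (4,1) g=3 f=9, (4,3) g=3 f=7, (5,3) g=2 f=7, (6,1) g=1 f=9, (6,3) g=1 f=7]; closed=[(2,3), (3,2), (3,3), (4,2), (5,2), (6,2)]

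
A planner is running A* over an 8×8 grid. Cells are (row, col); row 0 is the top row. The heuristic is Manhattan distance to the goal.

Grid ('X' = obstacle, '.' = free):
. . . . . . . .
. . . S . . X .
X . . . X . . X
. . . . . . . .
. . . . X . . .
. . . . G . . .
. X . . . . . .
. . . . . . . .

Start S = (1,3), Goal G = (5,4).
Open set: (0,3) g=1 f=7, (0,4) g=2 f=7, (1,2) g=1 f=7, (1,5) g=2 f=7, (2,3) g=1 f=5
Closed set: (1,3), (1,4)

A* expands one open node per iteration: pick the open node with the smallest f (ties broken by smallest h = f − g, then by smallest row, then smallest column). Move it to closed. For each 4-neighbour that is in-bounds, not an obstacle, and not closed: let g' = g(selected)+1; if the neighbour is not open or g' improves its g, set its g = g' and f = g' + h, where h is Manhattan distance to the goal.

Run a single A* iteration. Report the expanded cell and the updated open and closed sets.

step 1: expand (2,3) (f=5, h=4) → closed; open now [(0,3) g=1 f=7, (0,4) g=2 f=7, (1,2) g=1 f=7, (1,5) g=2 f=7, (2,2) g=2 f=7, (3,3) g=2 f=5]

expanded=(2,3); open=[(0,3) g=1 f=7, (0,4) g=2 f=7, (1,2) g=1 f=7, (1,5) g=2 f=7, (2,2) g=2 f=7, (3,3) g=2 f=5]; closed=[(1,3), (1,4), (2,3)]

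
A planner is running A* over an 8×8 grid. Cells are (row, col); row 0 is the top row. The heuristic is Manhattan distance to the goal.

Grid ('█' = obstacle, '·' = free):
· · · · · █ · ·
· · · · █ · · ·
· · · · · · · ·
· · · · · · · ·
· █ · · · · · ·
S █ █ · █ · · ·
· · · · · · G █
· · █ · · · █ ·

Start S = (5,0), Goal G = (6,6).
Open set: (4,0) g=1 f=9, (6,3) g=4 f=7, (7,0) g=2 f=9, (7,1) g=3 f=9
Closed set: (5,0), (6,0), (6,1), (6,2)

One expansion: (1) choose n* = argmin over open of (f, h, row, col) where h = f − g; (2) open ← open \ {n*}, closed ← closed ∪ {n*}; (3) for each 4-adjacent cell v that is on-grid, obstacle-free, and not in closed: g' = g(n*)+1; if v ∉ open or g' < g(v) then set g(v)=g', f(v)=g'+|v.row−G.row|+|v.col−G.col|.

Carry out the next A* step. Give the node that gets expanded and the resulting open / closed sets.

expanded=(6,3); open=[(4,0) g=1 f=9, (5,3) g=5 f=9, (6,4) g=5 f=7, (7,0) g=2 f=9, (7,1) g=3 f=9, (7,3) g=5 f=9]; closed=[(5,0), (6,0), (6,1), (6,2), (6,3)]

step 1: expand (6,3) (f=7, h=3) → closed; open now [(4,0) g=1 f=9, (5,3) g=5 f=9, (6,4) g=5 f=7, (7,0) g=2 f=9, (7,1) g=3 f=9, (7,3) g=5 f=9]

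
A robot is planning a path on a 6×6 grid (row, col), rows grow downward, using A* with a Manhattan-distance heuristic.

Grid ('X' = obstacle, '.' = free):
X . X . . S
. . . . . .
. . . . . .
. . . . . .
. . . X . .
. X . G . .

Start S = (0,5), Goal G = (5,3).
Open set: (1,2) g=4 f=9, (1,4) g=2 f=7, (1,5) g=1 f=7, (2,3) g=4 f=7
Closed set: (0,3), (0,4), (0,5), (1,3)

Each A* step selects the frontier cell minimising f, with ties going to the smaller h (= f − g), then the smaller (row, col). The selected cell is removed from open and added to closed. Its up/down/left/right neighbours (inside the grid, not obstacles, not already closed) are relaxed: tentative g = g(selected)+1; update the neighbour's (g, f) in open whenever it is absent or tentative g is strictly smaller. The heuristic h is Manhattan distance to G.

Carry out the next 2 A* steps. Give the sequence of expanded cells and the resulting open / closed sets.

step 1: expand (2,3) (f=7, h=3) → closed; open now [(1,2) g=4 f=9, (1,4) g=2 f=7, (1,5) g=1 f=7, (2,2) g=5 f=9, (2,4) g=5 f=9, (3,3) g=5 f=7]
step 2: expand (3,3) (f=7, h=2) → closed; open now [(1,2) g=4 f=9, (1,4) g=2 f=7, (1,5) g=1 f=7, (2,2) g=5 f=9, (2,4) g=5 f=9, (3,2) g=6 f=9, (3,4) g=6 f=9]

order=[(2,3) → (3,3)]; open=[(1,2) g=4 f=9, (1,4) g=2 f=7, (1,5) g=1 f=7, (2,2) g=5 f=9, (2,4) g=5 f=9, (3,2) g=6 f=9, (3,4) g=6 f=9]; closed=[(0,3), (0,4), (0,5), (1,3), (2,3), (3,3)]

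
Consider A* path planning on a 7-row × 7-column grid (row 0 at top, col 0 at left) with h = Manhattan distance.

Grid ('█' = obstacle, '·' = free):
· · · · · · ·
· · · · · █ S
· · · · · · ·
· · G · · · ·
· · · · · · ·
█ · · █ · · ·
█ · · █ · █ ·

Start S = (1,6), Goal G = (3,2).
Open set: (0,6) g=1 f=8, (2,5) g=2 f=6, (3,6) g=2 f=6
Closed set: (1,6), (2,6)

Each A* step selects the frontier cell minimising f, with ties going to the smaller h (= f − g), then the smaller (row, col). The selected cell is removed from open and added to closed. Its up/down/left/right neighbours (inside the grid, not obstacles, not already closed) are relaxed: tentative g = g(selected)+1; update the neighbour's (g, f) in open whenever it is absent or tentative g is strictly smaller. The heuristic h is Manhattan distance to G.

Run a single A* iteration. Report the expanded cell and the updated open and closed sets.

expanded=(2,5); open=[(0,6) g=1 f=8, (2,4) g=3 f=6, (3,5) g=3 f=6, (3,6) g=2 f=6]; closed=[(1,6), (2,5), (2,6)]

step 1: expand (2,5) (f=6, h=4) → closed; open now [(0,6) g=1 f=8, (2,4) g=3 f=6, (3,5) g=3 f=6, (3,6) g=2 f=6]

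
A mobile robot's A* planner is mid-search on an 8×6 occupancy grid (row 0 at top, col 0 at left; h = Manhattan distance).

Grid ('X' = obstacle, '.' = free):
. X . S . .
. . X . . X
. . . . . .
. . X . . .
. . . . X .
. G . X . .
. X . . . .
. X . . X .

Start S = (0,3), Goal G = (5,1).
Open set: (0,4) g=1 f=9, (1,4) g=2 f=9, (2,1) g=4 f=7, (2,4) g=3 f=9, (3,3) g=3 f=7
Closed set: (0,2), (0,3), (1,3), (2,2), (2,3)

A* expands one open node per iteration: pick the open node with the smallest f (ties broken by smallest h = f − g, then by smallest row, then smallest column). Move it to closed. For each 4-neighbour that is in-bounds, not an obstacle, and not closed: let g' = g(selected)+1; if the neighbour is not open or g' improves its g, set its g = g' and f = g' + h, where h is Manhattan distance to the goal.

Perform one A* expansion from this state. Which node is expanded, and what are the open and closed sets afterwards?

step 1: expand (2,1) (f=7, h=3) → closed; open now [(0,4) g=1 f=9, (1,1) g=5 f=9, (1,4) g=2 f=9, (2,0) g=5 f=9, (2,4) g=3 f=9, (3,1) g=5 f=7, (3,3) g=3 f=7]

expanded=(2,1); open=[(0,4) g=1 f=9, (1,1) g=5 f=9, (1,4) g=2 f=9, (2,0) g=5 f=9, (2,4) g=3 f=9, (3,1) g=5 f=7, (3,3) g=3 f=7]; closed=[(0,2), (0,3), (1,3), (2,1), (2,2), (2,3)]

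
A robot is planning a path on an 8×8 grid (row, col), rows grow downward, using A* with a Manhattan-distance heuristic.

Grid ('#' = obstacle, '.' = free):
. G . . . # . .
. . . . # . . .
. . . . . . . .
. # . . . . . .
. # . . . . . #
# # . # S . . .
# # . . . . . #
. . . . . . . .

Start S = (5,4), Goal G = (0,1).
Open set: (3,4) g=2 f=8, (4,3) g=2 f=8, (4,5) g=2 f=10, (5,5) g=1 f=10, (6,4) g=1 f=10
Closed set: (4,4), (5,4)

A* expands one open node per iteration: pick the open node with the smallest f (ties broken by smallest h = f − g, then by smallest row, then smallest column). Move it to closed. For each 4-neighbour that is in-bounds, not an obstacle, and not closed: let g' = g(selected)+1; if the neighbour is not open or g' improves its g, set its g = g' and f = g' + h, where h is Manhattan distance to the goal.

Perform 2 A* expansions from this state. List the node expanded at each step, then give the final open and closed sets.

step 1: expand (3,4) (f=8, h=6) → closed; open now [(2,4) g=3 f=8, (3,3) g=3 f=8, (3,5) g=3 f=10, (4,3) g=2 f=8, (4,5) g=2 f=10, (5,5) g=1 f=10, (6,4) g=1 f=10]
step 2: expand (2,4) (f=8, h=5) → closed; open now [(2,3) g=4 f=8, (2,5) g=4 f=10, (3,3) g=3 f=8, (3,5) g=3 f=10, (4,3) g=2 f=8, (4,5) g=2 f=10, (5,5) g=1 f=10, (6,4) g=1 f=10]

order=[(3,4) → (2,4)]; open=[(2,3) g=4 f=8, (2,5) g=4 f=10, (3,3) g=3 f=8, (3,5) g=3 f=10, (4,3) g=2 f=8, (4,5) g=2 f=10, (5,5) g=1 f=10, (6,4) g=1 f=10]; closed=[(2,4), (3,4), (4,4), (5,4)]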